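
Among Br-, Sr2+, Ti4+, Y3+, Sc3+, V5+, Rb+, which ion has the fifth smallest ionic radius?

Sr2+

Work out protons and electrons: V5+ has 18 e⁻ (Z=23), Ti4+ has 18 e⁻ (Z=22), Sc3+ has 18 e⁻ (Z=21), Y3+ has 36 e⁻ (Z=39), Sr2+ has 36 e⁻ (Z=38), Rb+ has 36 e⁻ (Z=37), Br- has 36 e⁻ (Z=35). V5+ < Ti4+ (isoelectronic, higher Z=23 is smaller); Ti4+ < Sc3+ (both 18 e⁻, Z=22>21); Sc3+ < Y3+ (same group, 1 shell fewer); Y3+ < Sr2+ (both 36 e⁻, Z=39>38); Sr2+ < Rb+ (isoelectronic, higher Z=38 is smaller); Rb+ < Br- (both 36 e⁻, Z=37>35).
So the order is V5+ < Ti4+ < Sc3+ < Y3+ < Sr2+ < Rb+ < Br-; the 5th-smallest ion is Sr2+.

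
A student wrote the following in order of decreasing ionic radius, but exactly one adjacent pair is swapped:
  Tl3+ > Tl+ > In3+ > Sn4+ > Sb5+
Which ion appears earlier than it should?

Tl3+

Compare adjacent ions: for one element, radius falls with rising positive charge, so Tl3+ < Tl+ — yet in this decreasing list Tl3+ sits before Tl+. Nothing else is reversed, so Tl3+ should move one place to the right.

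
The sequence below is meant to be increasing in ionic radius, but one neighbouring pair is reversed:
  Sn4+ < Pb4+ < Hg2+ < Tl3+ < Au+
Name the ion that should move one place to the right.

Hg2+

Compare adjacent ions: both have 78 electrons but Z(Tl)=81 > Z(Hg)=80, so Tl3+ should be the smaller of the two — yet in this increasing list Hg2+ sits before Tl3+. Nothing else is reversed, so Hg2+ should move one place to the right.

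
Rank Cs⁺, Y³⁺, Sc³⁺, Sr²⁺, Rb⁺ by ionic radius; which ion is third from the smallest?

Sr²⁺

Electron counts and nuclear charges: Sc³⁺ has 18 e⁻ (Z=21), Y³⁺ has 36 e⁻ (Z=39), Sr²⁺ has 36 e⁻ (Z=38), Rb⁺ has 36 e⁻ (Z=37), Cs⁺ has 54 e⁻ (Z=55). Sc³⁺ < Y³⁺ (same group, 1 shell fewer); Y³⁺ < Sr²⁺ (isoelectronic, higher Z=39 is smaller); Sr²⁺ < Rb⁺ (isoelectronic, higher Z=38 is smaller); Rb⁺ < Cs⁺ (same group, period 5 vs 6).
Ordering: Sc³⁺ < Y³⁺ < Sr²⁺ < Rb⁺ < Cs⁺. The third smallest is Sr²⁺.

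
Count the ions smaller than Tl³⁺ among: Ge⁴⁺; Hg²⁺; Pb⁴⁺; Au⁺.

First list Z and electron count for each: Ge⁴⁺ (Z=32, 28 e⁻), Pb⁴⁺ (Z=82, 78 e⁻), Tl³⁺ (Z=81, 78 e⁻), Hg²⁺ (Z=80, 78 e⁻), Au⁺ (Z=79, 78 e⁻). Ge⁴⁺ < Pb⁴⁺ (same group, period 4 vs 6); Pb⁴⁺ < Tl³⁺ (both 78 e⁻, Z=82>81); Tl³⁺ < Hg²⁺ (both 78 e⁻, Z=81>80); Hg²⁺ < Au⁺ (both 78 e⁻, Z=80>79).
Placing each against Tl³⁺: smaller — Ge⁴⁺, Pb⁴⁺; larger — Hg²⁺, Au⁺. So 2 are smaller.

2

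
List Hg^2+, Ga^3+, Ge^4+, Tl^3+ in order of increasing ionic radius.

First list Z and electron count for each: Ge^4+ (Z=32, 28 e⁻), Ga^3+ (Z=31, 28 e⁻), Tl^3+ (Z=81, 78 e⁻), Hg^2+ (Z=80, 78 e⁻). Ge^4+ < Ga^3+ (both 28 e⁻, Z=32>31); Ga^3+ < Tl^3+ (same group, period 4 vs 6); Tl^3+ < Hg^2+ (isoelectronic, higher Z=81 is smaller).

Ge^4+ < Ga^3+ < Tl^3+ < Hg^2+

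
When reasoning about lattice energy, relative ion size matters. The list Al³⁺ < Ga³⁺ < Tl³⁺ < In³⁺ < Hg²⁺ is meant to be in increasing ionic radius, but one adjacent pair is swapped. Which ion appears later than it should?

In³⁺

Check each adjacent pair. Tl³⁺ and In³⁺ are reversed: both in group 13 with the same charge; In³⁺ (period 5) has the smaller radius. No other neighbouring pair contradicts the periodic trends, so In³⁺ is the ion listed too late.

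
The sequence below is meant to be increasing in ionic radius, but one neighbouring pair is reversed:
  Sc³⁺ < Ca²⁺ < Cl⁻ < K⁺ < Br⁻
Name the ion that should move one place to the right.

Cl⁻

The pair Cl⁻, K⁺ is the wrong way round — both have 18 electrons but Z(K)=19 > Z(Cl)=17, so K⁺ should be the smaller of the two. All other adjacent pairs agree with periodic trends, so Cl⁻ is the misplaced ion.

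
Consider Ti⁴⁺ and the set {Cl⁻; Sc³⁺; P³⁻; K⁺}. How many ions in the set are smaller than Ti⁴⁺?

0

Isoelectronic series (18 e⁻ each). Size is set by nuclear charge: more protons means a smaller ion. Ti⁴⁺ (Z=22), Sc³⁺ (Z=21), K⁺ (Z=19), Cl⁻ (Z=17), P³⁻ (Z=15).
Overall: Ti⁴⁺ < Sc³⁺ < K⁺ < Cl⁻ < P³⁻. Ti⁴⁺ has 0 below it and 4 above. Count: 0.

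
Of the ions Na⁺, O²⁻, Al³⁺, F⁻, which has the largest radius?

O²⁻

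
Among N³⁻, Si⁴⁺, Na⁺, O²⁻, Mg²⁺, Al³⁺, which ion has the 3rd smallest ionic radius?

Mg²⁺

Isoelectronic series (10 e⁻ each). Size is set by nuclear charge: more protons means a smaller ion. Si⁴⁺ (Z=14), Al³⁺ (Z=13), Mg²⁺ (Z=12), Na⁺ (Z=11), O²⁻ (Z=8), N³⁻ (Z=7).
That gives Si⁴⁺ < Al³⁺ < Mg²⁺ < Na⁺ < O²⁻ < N³⁻. From the smallest end, number 3 is Mg²⁺.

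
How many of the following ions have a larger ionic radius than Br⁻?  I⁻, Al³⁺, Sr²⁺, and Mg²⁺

1

Tabulating Z and e⁻: Al³⁺ has 10 e⁻ (Z=13), Mg²⁺ has 10 e⁻ (Z=12), Sr²⁺ has 36 e⁻ (Z=38), Br⁻ has 36 e⁻ (Z=35), I⁻ has 54 e⁻ (Z=53). Al³⁺ < Mg²⁺ (isoelectronic, higher Z=13 is smaller); Mg²⁺ < Sr²⁺ (same group, period 3 vs 5); Sr²⁺ < Br⁻ (both 36 e⁻, Z=38>35); Br⁻ < I⁻ (same group, period 4 vs 5).
Placing each against Br⁻: smaller — Al³⁺, Mg²⁺, Sr²⁺; larger — I⁻. Count: 1.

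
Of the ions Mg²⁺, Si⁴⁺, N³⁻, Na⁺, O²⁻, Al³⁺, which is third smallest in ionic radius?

Each ion has 10 electrons. The ranking follows nuclear charge in reverse — greater Z gives a smaller radius. Si⁴⁺ (Z=14), Al³⁺ (Z=13), Mg²⁺ (Z=12), Na⁺ (Z=11), O²⁻ (Z=8), N³⁻ (Z=7).
So the order is Si⁴⁺ < Al³⁺ < Mg²⁺ < Na⁺ < O²⁻ < N³⁻; the 3rd-smallest ion is Mg²⁺.

Mg²⁺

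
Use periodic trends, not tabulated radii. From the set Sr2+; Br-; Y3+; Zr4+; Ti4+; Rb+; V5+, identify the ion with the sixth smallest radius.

V5+: 18 e⁻, Z=23, Ti4+: 18 e⁻, Z=22, Zr4+: 36 e⁻, Z=40, Y3+: 36 e⁻, Z=39, Sr2+: 36 e⁻, Z=38, Rb+: 36 e⁻, Z=37, Br-: 36 e⁻, Z=35. V5+ < Ti4+ (isoelectronic, higher Z=23 is smaller); Ti4+ < Zr4+ (same group, period 4 vs 5); Zr4+ < Y3+ (both 36 e⁻, Z=40>39); Y3+ < Sr2+ (isoelectronic, higher Z=39 is smaller); Sr2+ < Rb+ (isoelectronic, higher Z=38 is smaller); Rb+ < Br- (isoelectronic, higher Z=37 is smaller).
Full ascending order: V5+ < Ti4+ < Zr4+ < Y3+ < Sr2+ < Rb+ < Br-. Counting from the smallest, position 6 is Rb+.

Rb+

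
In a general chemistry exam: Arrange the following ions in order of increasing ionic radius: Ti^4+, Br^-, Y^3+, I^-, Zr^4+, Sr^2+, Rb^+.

First list Z and electron count for each: Ti^4+ has 18 e⁻ (Z=22), Zr^4+ has 36 e⁻ (Z=40), Y^3+ has 36 e⁻ (Z=39), Sr^2+ has 36 e⁻ (Z=38), Rb^+ has 36 e⁻ (Z=37), Br^- has 36 e⁻ (Z=35), I^- has 54 e⁻ (Z=53). Ti^4+ < Zr^4+ (same group, period 4 vs 5); Zr^4+ < Y^3+ (isoelectronic, higher Z=40 is smaller); Y^3+ < Sr^2+ (both 36 e⁻, Z=39>38); Sr^2+ < Rb^+ (isoelectronic, higher Z=38 is smaller); Rb^+ < Br^- (isoelectronic, higher Z=37 is smaller); Br^- < I^- (same group, 1 shell fewer).

Ti^4+ < Zr^4+ < Y^3+ < Sr^2+ < Rb^+ < Br^- < I^-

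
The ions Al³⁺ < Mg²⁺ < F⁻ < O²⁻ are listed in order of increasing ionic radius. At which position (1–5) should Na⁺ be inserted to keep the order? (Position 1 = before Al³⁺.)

3

Each ion has 10 electrons. The ranking follows nuclear charge in reverse — greater Z gives a smaller radius. Al³⁺ (Z=13), Mg²⁺ (Z=12), Na⁺ (Z=11), F⁻ (Z=9), O²⁻ (Z=8).
With Na⁺ included the full order is Al³⁺ < Mg²⁺ < Na⁺ < F⁻ < O²⁻, so it takes position 3.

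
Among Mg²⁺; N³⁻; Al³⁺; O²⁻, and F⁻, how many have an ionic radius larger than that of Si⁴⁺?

Each ion has 10 electrons. The ranking follows nuclear charge in reverse — greater Z gives a smaller radius. Si⁴⁺ (Z=14), Al³⁺ (Z=13), Mg²⁺ (Z=12), F⁻ (Z=9), O²⁻ (Z=8), N³⁻ (Z=7).
Overall: Si⁴⁺ < Al³⁺ < Mg²⁺ < F⁻ < O²⁻ < N³⁻. Si⁴⁺ has 0 below it and 5 above. Count: 5.

5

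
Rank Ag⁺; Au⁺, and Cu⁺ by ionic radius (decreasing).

Au⁺ > Ag⁺ > Cu⁺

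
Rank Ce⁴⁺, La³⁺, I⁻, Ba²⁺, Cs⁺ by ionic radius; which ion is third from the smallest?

These species are isoelectronic with 54 electrons. The only difference is the number of protons: Ce⁴⁺ (Z=58), La³⁺ (Z=57), Ba²⁺ (Z=56), Cs⁺ (Z=55), I⁻ (Z=53). The strongest nuclear pull (Ce⁴⁺) gives the smallest ion.
So the order is Ce⁴⁺ < La³⁺ < Ba²⁺ < Cs⁺ < I⁻; the 3rd-smallest ion is Ba²⁺.

Ba²⁺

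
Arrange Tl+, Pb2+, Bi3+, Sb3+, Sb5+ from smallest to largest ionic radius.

Sb5+ < Sb3+ < Bi3+ < Pb2+ < Tl+

Tabulating Z and e⁻: Sb5+ has 46 e⁻ (Z=51), Sb3+ has 48 e⁻ (Z=51), Bi3+ has 80 e⁻ (Z=83), Pb2+ has 80 e⁻ (Z=82), Tl+ has 80 e⁻ (Z=81). Sb5+ < Sb3+ (same element, +5 vs +3); Sb3+ < Bi3+ (same group, period 5 vs 6); Bi3+ < Pb2+ (isoelectronic, higher Z=83 is smaller); Pb2+ < Tl+ (isoelectronic, higher Z=82 is smaller).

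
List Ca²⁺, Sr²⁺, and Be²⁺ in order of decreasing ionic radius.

Sr²⁺ > Ca²⁺ > Be²⁺

These ions sit in one column with identical charge. Each step down the periodic table adds a principal shell, increasing the radius.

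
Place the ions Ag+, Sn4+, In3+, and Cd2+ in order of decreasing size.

Ag+ > Cd2+ > In3+ > Sn4+

These species are isoelectronic with 46 electrons. The only difference is the number of protons: Sn4+ (Z=50), In3+ (Z=49), Cd2+ (Z=48), Ag+ (Z=47). The strongest nuclear pull (Sn4+) gives the smallest ion.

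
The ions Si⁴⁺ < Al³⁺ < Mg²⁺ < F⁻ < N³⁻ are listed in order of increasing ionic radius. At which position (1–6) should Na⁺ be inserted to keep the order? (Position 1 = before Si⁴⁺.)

4

All of these have 10 electrons (isoelectronic). With the same electron cloud, the ion with the most protons pulls it in tightest. Nuclear charges: Si⁴⁺ (Z=14), Al³⁺ (Z=13), Mg²⁺ (Z=12), Na⁺ (Z=11), F⁻ (Z=9), N³⁻ (Z=7). Highest Z is smallest.
With Na⁺ included the full order is Si⁴⁺ < Al³⁺ < Mg²⁺ < Na⁺ < F⁻ < N³⁻, so it takes position 4.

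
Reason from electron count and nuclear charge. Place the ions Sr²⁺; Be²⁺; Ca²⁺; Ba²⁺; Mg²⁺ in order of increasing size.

Be²⁺ < Mg²⁺ < Ca²⁺ < Sr²⁺ < Ba²⁺

All are in the same group with charge +2. Radius grows down the group as n (the outermost shell) increases.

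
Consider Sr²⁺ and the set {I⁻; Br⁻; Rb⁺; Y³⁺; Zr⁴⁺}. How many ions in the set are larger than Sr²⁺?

Zr⁴⁺ (Z=40, 36 e⁻), Y³⁺ (Z=39, 36 e⁻), Sr²⁺ (Z=38, 36 e⁻), Rb⁺ (Z=37, 36 e⁻), Br⁻ (Z=35, 36 e⁻), I⁻ (Z=53, 54 e⁻). Zr⁴⁺ < Y³⁺ (isoelectronic, higher Z=40 is smaller); Y³⁺ < Sr²⁺ (isoelectronic, higher Z=39 is smaller); Sr²⁺ < Rb⁺ (isoelectronic, higher Z=38 is smaller); Rb⁺ < Br⁻ (isoelectronic, higher Z=37 is smaller); Br⁻ < I⁻ (same group, 1 shell fewer).
Placing each against Sr²⁺: smaller — Zr⁴⁺, Y³⁺; larger — Rb⁺, Br⁻, I⁻. That's 3.

3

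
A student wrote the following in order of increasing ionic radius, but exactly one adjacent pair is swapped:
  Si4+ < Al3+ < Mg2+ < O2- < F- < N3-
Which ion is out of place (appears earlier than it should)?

Check each adjacent pair. O2- and F- are reversed: F- and O2- share 10 electrons; the higher nuclear charge on F (Z=9) contracts it more, so F- < O2-. No other neighbouring pair contradicts the periodic trends, so O2- is the ion listed too early.

O2-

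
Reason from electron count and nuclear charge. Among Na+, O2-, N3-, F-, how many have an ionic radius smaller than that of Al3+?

Each ion has 10 electrons. The ranking follows nuclear charge in reverse — greater Z gives a smaller radius. Al3+ (Z=13), Na+ (Z=11), F- (Z=9), O2- (Z=8), N3- (Z=7).
Relative to Al3+, the ions that are smaller are none. Count: 0.

0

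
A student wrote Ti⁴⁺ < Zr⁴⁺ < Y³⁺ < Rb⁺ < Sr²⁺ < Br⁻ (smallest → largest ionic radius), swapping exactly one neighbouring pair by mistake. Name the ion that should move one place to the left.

The pair Rb⁺, Sr²⁺ is the wrong way round — Sr²⁺ and Rb⁺ share 36 electrons; the higher nuclear charge on Sr (Z=38) contracts it more, so Sr²⁺ < Rb⁺. All other adjacent pairs agree with periodic trends, so Sr²⁺ is the misplaced ion.

Sr²⁺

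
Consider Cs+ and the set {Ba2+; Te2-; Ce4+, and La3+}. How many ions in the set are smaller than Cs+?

These species are isoelectronic with 54 electrons. The only difference is the number of protons: Ce4+ (Z=58), La3+ (Z=57), Ba2+ (Z=56), Cs+ (Z=55), Te2- (Z=52). The strongest nuclear pull (Ce4+) gives the smallest ion.
Placing each against Cs+: smaller — Ce4+, La3+, Ba2+; larger — Te2-. So 3 are smaller.

3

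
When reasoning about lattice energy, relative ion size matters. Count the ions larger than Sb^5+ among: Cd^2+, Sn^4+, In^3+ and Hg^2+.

4

Work out protons and electrons: Sb^5+ (Z=51, 46 e⁻), Sn^4+ (Z=50, 46 e⁻), In^3+ (Z=49, 46 e⁻), Cd^2+ (Z=48, 46 e⁻), Hg^2+ (Z=80, 78 e⁻). Sb^5+ < Sn^4+ (both 46 e⁻, Z=51>50); Sn^4+ < In^3+ (both 46 e⁻, Z=50>49); In^3+ < Cd^2+ (both 46 e⁻, Z=49>48); Cd^2+ < Hg^2+ (same group, 1 shell fewer).
Placing each against Sb^5+: smaller — none; larger — Sn^4+, In^3+, Cd^2+, Hg^2+. So 4 are larger.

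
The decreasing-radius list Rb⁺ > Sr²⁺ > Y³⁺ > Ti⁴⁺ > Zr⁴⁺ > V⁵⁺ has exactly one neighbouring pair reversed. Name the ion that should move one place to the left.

Zr⁴⁺

Compare adjacent ions: same group and charge — period 4 sits above period 5, so Ti⁴⁺ is smaller — yet in this decreasing list Ti⁴⁺ sits before Zr⁴⁺. Nothing else is reversed, so Zr⁴⁺ should move one place to the left.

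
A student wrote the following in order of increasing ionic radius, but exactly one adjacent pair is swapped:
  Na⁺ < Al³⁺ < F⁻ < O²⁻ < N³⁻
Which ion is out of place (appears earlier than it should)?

Na⁺

The pair Na⁺, Al³⁺ is the wrong way round — both have 10 electrons but Z(Al)=13 > Z(Na)=11, so Al³⁺ should be the smaller of the two. All other adjacent pairs agree with periodic trends, so Na⁺ is the misplaced ion.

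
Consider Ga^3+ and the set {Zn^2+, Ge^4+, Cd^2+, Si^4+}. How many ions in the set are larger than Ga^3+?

Si^4+: 10 e⁻, Z=14, Ge^4+: 28 e⁻, Z=32, Ga^3+: 28 e⁻, Z=31, Zn^2+: 28 e⁻, Z=30, Cd^2+: 46 e⁻, Z=48. Si^4+ < Ge^4+ (same group, 1 shell fewer); Ge^4+ < Ga^3+ (isoelectronic, higher Z=32 is smaller); Ga^3+ < Zn^2+ (isoelectronic, higher Z=31 is smaller); Zn^2+ < Cd^2+ (same group, 1 shell fewer).
Relative to Ga^3+, the ions that are larger are Zn^2+, Cd^2+. That's 2.

2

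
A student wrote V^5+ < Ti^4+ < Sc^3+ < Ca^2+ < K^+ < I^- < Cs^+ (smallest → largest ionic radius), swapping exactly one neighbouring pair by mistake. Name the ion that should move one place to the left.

Cs^+

Scanning neighbour by neighbour, only I^-/Cs^+ violates a trend: both have 54 electrons but Z(Cs)=55 > Z(I)=53, so Cs^+ should be the smaller of the two. That makes Cs^+ the one sitting a position late relative to where it belongs.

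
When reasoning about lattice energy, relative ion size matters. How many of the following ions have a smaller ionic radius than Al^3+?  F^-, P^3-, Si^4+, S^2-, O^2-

Si^4+: 10 e⁻, Z=14, Al^3+: 10 e⁻, Z=13, F^-: 10 e⁻, Z=9, O^2-: 10 e⁻, Z=8, S^2-: 18 e⁻, Z=16, P^3-: 18 e⁻, Z=15. Si^4+ < Al^3+ (both 10 e⁻, Z=14>13); Al^3+ < F^- (isoelectronic, higher Z=13 is smaller); F^- < O^2- (both 10 e⁻, Z=9>8); O^2- < S^2- (same group, 1 shell fewer); S^2- < P^3- (isoelectronic, higher Z=16 is smaller).
Ordering all of them (including Al^3+) by radius gives Si^4+ < Al^3+ < F^- < O^2- < S^2- < P^3-. So 1 is smaller.

1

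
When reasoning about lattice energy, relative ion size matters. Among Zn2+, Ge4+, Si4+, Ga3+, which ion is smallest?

Si4+: 10 e⁻, Z=14, Ge4+: 28 e⁻, Z=32, Ga3+: 28 e⁻, Z=31, Zn2+: 28 e⁻, Z=30. Si4+ < Ge4+ (same group, 1 shell fewer); Ge4+ < Ga3+ (isoelectronic, higher Z=32 is smaller); Ga3+ < Zn2+ (both 28 e⁻, Z=31>30).

Si4+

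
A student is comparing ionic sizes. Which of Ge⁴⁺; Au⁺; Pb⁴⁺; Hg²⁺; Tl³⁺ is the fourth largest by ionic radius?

Ge⁴⁺ has 28 e⁻ (Z=32), Pb⁴⁺ has 78 e⁻ (Z=82), Tl³⁺ has 78 e⁻ (Z=81), Hg²⁺ has 78 e⁻ (Z=80), Au⁺ has 78 e⁻ (Z=79). Ge⁴⁺ < Pb⁴⁺ (same group, 2 shells fewer); Pb⁴⁺ < Tl³⁺ (isoelectronic, higher Z=82 is smaller); Tl³⁺ < Hg²⁺ (both 78 e⁻, Z=81>80); Hg²⁺ < Au⁺ (isoelectronic, higher Z=80 is smaller).
Full ascending order: Ge⁴⁺ < Pb⁴⁺ < Tl³⁺ < Hg²⁺ < Au⁺. Counting from the largest, position 4 is Pb⁴⁺.

Pb⁴⁺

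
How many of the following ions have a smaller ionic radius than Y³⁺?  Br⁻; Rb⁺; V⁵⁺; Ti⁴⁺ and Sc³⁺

V⁵⁺: 18 e⁻, Z=23, Ti⁴⁺: 18 e⁻, Z=22, Sc³⁺: 18 e⁻, Z=21, Y³⁺: 36 e⁻, Z=39, Rb⁺: 36 e⁻, Z=37, Br⁻: 36 e⁻, Z=35. V⁵⁺ < Ti⁴⁺ (both 18 e⁻, Z=23>22); Ti⁴⁺ < Sc³⁺ (both 18 e⁻, Z=22>21); Sc³⁺ < Y³⁺ (same group, 1 shell fewer); Y³⁺ < Rb⁺ (both 36 e⁻, Z=39>37); Rb⁺ < Br⁻ (both 36 e⁻, Z=37>35).
Relative to Y³⁺, the ions that are smaller are V⁵⁺, Ti⁴⁺, Sc³⁺. Count: 3.

3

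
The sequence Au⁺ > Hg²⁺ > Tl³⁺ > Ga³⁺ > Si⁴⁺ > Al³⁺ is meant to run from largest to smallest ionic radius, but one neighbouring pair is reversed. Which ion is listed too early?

Si⁴⁺

The pair Si⁴⁺, Al³⁺ is the wrong way round — both have 10 electrons but Z(Si)=14 > Z(Al)=13, so Si⁴⁺ should be the smaller of the two. All other adjacent pairs agree with periodic trends, so Si⁴⁺ is the misplaced ion.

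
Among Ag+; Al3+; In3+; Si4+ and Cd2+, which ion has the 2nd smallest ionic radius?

Al3+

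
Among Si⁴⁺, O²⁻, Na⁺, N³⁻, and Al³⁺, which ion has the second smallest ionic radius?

Al³⁺

These species are isoelectronic with 10 electrons. The only difference is the number of protons: Si⁴⁺ (Z=14), Al³⁺ (Z=13), Na⁺ (Z=11), O²⁻ (Z=8), N³⁻ (Z=7). The strongest nuclear pull (Si⁴⁺) gives the smallest ion.
That gives Si⁴⁺ < Al³⁺ < Na⁺ < O²⁻ < N³⁻. From the smallest end, number 2 is Al³⁺.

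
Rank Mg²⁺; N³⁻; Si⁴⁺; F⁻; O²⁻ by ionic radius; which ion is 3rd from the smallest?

All of these have 10 electrons (isoelectronic). With the same electron cloud, the ion with the most protons pulls it in tightest. Nuclear charges: Si⁴⁺ (Z=14), Mg²⁺ (Z=12), F⁻ (Z=9), O²⁻ (Z=8), N³⁻ (Z=7). Highest Z is smallest.
That gives Si⁴⁺ < Mg²⁺ < F⁻ < O²⁻ < N³⁻. From the smallest end, number 3 is F⁻.

F⁻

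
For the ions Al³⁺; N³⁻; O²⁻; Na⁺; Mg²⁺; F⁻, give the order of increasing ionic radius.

Isoelectronic series (10 e⁻ each). Size is set by nuclear charge: more protons means a smaller ion. Al³⁺ (Z=13), Mg²⁺ (Z=12), Na⁺ (Z=11), F⁻ (Z=9), O²⁻ (Z=8), N³⁻ (Z=7).

Al³⁺ < Mg²⁺ < Na⁺ < F⁻ < O²⁻ < N³⁻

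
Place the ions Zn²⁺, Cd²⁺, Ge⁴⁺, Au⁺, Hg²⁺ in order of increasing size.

First list Z and electron count for each: Ge⁴⁺: 28 e⁻, Z=32, Zn²⁺: 28 e⁻, Z=30, Cd²⁺: 46 e⁻, Z=48, Hg²⁺: 78 e⁻, Z=80, Au⁺: 78 e⁻, Z=79. Ge⁴⁺ < Zn²⁺ (both 28 e⁻, Z=32>30); Zn²⁺ < Cd²⁺ (same group, period 4 vs 5); Cd²⁺ < Hg²⁺ (same group, 1 shell fewer); Hg²⁺ < Au⁺ (isoelectronic, higher Z=80 is smaller).

Ge⁴⁺ < Zn²⁺ < Cd²⁺ < Hg²⁺ < Au⁺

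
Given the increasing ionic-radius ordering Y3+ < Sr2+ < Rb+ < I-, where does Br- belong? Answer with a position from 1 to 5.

First list Z and electron count for each: Y3+ (Z=39, 36 e⁻), Sr2+ (Z=38, 36 e⁻), Rb+ (Z=37, 36 e⁻), Br- (Z=35, 36 e⁻), I- (Z=53, 54 e⁻). Y3+ < Sr2+ (both 36 e⁻, Z=39>38); Sr2+ < Rb+ (both 36 e⁻, Z=38>37); Rb+ < Br- (isoelectronic, higher Z=37 is smaller); Br- < I- (same group, 1 shell fewer).
Merged order: Y3+ < Sr2+ < Rb+ < Br- < I- — Br- is number 4.

4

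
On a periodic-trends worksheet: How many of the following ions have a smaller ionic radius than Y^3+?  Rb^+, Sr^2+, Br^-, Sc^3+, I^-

Tabulating Z and e⁻: Sc^3+ (Z=21, 18 e⁻), Y^3+ (Z=39, 36 e⁻), Sr^2+ (Z=38, 36 e⁻), Rb^+ (Z=37, 36 e⁻), Br^- (Z=35, 36 e⁻), I^- (Z=53, 54 e⁻). Sc^3+ < Y^3+ (same group, period 4 vs 5); Y^3+ < Sr^2+ (both 36 e⁻, Z=39>38); Sr^2+ < Rb^+ (both 36 e⁻, Z=38>37); Rb^+ < Br^- (isoelectronic, higher Z=37 is smaller); Br^- < I^- (same group, 1 shell fewer).
Overall: Sc^3+ < Y^3+ < Sr^2+ < Rb^+ < Br^- < I^-. Y^3+ has 1 below it and 4 above. That's 1.

1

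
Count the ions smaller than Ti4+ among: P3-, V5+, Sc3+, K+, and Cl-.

1

All of these have 18 electrons (isoelectronic). With the same electron cloud, the ion with the most protons pulls it in tightest. Nuclear charges: V5+ (Z=23), Ti4+ (Z=22), Sc3+ (Z=21), K+ (Z=19), Cl- (Z=17), P3- (Z=15). Highest Z is smallest.
Ordering all of them (including Ti4+) by radius gives V5+ < Ti4+ < Sc3+ < K+ < Cl- < P3-. Count: 1.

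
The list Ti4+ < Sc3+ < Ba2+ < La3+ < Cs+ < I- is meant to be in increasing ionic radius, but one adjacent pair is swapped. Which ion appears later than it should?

The pair Ba2+, La3+ is the wrong way round — they are isoelectronic (54 e⁻) and La has more protons than Ba (57 vs 56), making La3+ smaller. All other adjacent pairs agree with periodic trends, so La3+ is the misplaced ion.

La3+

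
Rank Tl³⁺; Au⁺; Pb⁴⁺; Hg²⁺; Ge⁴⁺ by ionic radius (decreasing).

Au⁺ > Hg²⁺ > Tl³⁺ > Pb⁴⁺ > Ge⁴⁺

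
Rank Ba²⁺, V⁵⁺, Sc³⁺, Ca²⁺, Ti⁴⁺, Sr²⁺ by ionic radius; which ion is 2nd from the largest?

Sr²⁺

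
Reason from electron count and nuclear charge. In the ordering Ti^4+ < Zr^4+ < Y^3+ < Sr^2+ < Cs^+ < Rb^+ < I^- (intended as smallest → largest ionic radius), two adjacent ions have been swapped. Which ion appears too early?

The pair Cs^+, Rb^+ is the wrong way round — Rb^+ and Cs^+ are in one column with the same charge; the lighter period-5 ion has one fewer shell and is smaller. All other adjacent pairs agree with periodic trends, so Cs^+ is the misplaced ion.

Cs^+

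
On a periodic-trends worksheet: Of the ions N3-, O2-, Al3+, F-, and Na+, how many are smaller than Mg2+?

Isoelectronic series (10 e⁻ each). Size is set by nuclear charge: more protons means a smaller ion. Al3+ (Z=13), Mg2+ (Z=12), Na+ (Z=11), F- (Z=9), O2- (Z=8), N3- (Z=7).
Ordering all of them (including Mg2+) by radius gives Al3+ < Mg2+ < Na+ < F- < O2- < N3-. So 1 is smaller.

1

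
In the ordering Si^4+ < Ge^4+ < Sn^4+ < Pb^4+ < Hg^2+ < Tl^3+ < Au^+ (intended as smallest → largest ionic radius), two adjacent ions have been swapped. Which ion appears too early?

Check each adjacent pair. Hg^2+ and Tl^3+ are reversed: Tl^3+ and Hg^2+ share 78 electrons; the higher nuclear charge on Tl (Z=81) contracts it more, so Tl^3+ < Hg^2+. No other neighbouring pair contradicts the periodic trends, so Hg^2+ is the ion listed too early.

Hg^2+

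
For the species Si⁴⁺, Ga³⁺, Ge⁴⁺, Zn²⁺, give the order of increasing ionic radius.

Si⁴⁺ < Ge⁴⁺ < Ga³⁺ < Zn²⁺

Work out protons and electrons: Si⁴⁺ has 10 e⁻ (Z=14), Ge⁴⁺ has 28 e⁻ (Z=32), Ga³⁺ has 28 e⁻ (Z=31), Zn²⁺ has 28 e⁻ (Z=30). Si⁴⁺ < Ge⁴⁺ (same group, 1 shell fewer); Ge⁴⁺ < Ga³⁺ (both 28 e⁻, Z=32>31); Ga³⁺ < Zn²⁺ (isoelectronic, higher Z=31 is smaller).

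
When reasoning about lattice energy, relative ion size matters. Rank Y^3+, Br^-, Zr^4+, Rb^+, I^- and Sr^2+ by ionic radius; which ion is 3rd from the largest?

Rb^+

Tabulating Z and e⁻: Zr^4+: 36 e⁻, Z=40, Y^3+: 36 e⁻, Z=39, Sr^2+: 36 e⁻, Z=38, Rb^+: 36 e⁻, Z=37, Br^-: 36 e⁻, Z=35, I^-: 54 e⁻, Z=53. Zr^4+ < Y^3+ (isoelectronic, higher Z=40 is smaller); Y^3+ < Sr^2+ (isoelectronic, higher Z=39 is smaller); Sr^2+ < Rb^+ (both 36 e⁻, Z=38>37); Rb^+ < Br^- (isoelectronic, higher Z=37 is smaller); Br^- < I^- (same group, 1 shell fewer).
Full ascending order: Zr^4+ < Y^3+ < Sr^2+ < Rb^+ < Br^- < I^-. Counting from the largest, position 3 is Rb^+.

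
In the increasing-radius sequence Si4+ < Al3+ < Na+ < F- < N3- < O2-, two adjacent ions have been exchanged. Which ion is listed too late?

The pair N3-, O2- is the wrong way round — both have 10 electrons but Z(O)=8 > Z(N)=7, so O2- should be the smaller of the two. All other adjacent pairs agree with periodic trends, so O2- is the misplaced ion.

O2-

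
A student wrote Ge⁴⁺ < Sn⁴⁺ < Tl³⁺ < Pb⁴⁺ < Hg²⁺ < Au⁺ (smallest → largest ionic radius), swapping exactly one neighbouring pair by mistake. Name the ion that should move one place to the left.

Pb⁴⁺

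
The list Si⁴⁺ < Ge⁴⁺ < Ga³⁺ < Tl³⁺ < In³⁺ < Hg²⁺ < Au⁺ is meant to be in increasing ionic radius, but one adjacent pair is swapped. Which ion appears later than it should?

In³⁺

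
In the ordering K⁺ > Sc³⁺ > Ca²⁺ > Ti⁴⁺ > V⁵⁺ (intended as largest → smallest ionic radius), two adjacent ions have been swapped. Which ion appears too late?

Ca²⁺

Compare adjacent ions: they are isoelectronic (18 e⁻) and Sc has more protons than Ca (21 vs 20), making Sc³⁺ smaller — yet in this decreasing list Sc³⁺ sits before Ca²⁺. Nothing else is reversed, so Ca²⁺ should move one place to the left.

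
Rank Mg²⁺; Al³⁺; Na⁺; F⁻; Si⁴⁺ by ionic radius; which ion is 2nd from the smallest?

Al³⁺

All of these have 10 electrons (isoelectronic). With the same electron cloud, the ion with the most protons pulls it in tightest. Nuclear charges: Si⁴⁺ (Z=14), Al³⁺ (Z=13), Mg²⁺ (Z=12), Na⁺ (Z=11), F⁻ (Z=9). Highest Z is smallest.
Full ascending order: Si⁴⁺ < Al³⁺ < Mg²⁺ < Na⁺ < F⁻. Counting from the smallest, position 2 is Al³⁺.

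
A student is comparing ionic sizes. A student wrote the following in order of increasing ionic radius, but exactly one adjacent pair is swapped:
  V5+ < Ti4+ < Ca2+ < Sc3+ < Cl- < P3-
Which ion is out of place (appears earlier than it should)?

Scanning neighbour by neighbour, only Ca2+/Sc3+ violates a trend: both have 18 electrons but Z(Sc)=21 > Z(Ca)=20, so Sc3+ should be the smaller of the two. That makes Ca2+ the one sitting a position early relative to where it belongs.

Ca2+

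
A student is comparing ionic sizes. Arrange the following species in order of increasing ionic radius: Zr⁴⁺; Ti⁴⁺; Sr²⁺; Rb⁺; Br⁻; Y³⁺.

Electron counts and nuclear charges: Ti⁴⁺ (Z=22, 18 e⁻), Zr⁴⁺ (Z=40, 36 e⁻), Y³⁺ (Z=39, 36 e⁻), Sr²⁺ (Z=38, 36 e⁻), Rb⁺ (Z=37, 36 e⁻), Br⁻ (Z=35, 36 e⁻). Ti⁴⁺ < Zr⁴⁺ (same group, 1 shell fewer); Zr⁴⁺ < Y³⁺ (both 36 e⁻, Z=40>39); Y³⁺ < Sr²⁺ (isoelectronic, higher Z=39 is smaller); Sr²⁺ < Rb⁺ (both 36 e⁻, Z=38>37); Rb⁺ < Br⁻ (both 36 e⁻, Z=37>35).

Ti⁴⁺ < Zr⁴⁺ < Y³⁺ < Sr²⁺ < Rb⁺ < Br⁻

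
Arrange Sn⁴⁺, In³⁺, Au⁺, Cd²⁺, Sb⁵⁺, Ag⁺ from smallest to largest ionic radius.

Sb⁵⁺ (Z=51, 46 e⁻), Sn⁴⁺ (Z=50, 46 e⁻), In³⁺ (Z=49, 46 e⁻), Cd²⁺ (Z=48, 46 e⁻), Ag⁺ (Z=47, 46 e⁻), Au⁺ (Z=79, 78 e⁻). Sb⁵⁺ < Sn⁴⁺ (both 46 e⁻, Z=51>50); Sn⁴⁺ < In³⁺ (both 46 e⁻, Z=50>49); In³⁺ < Cd²⁺ (both 46 e⁻, Z=49>48); Cd²⁺ < Ag⁺ (isoelectronic, higher Z=48 is smaller); Ag⁺ < Au⁺ (same group, 1 shell fewer).

Sb⁵⁺ < Sn⁴⁺ < In³⁺ < Cd²⁺ < Ag⁺ < Au⁺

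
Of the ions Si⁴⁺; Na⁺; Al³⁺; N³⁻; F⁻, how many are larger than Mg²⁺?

3

Isoelectronic series (10 e⁻ each). Size is set by nuclear charge: more protons means a smaller ion. Si⁴⁺ (Z=14), Al³⁺ (Z=13), Mg²⁺ (Z=12), Na⁺ (Z=11), F⁻ (Z=9), N³⁻ (Z=7).
Placing each against Mg²⁺: smaller — Si⁴⁺, Al³⁺; larger — Na⁺, F⁻, N³⁻. So 3 are larger.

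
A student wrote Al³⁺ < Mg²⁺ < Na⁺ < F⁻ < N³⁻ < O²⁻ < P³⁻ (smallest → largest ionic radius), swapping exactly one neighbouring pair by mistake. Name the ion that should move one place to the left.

O²⁻

Check each adjacent pair. N³⁻ and O²⁻ are reversed: both have 10 electrons but Z(O)=8 > Z(N)=7, so O²⁻ should be the smaller of the two. No other neighbouring pair contradicts the periodic trends, so O²⁻ is the ion listed too late.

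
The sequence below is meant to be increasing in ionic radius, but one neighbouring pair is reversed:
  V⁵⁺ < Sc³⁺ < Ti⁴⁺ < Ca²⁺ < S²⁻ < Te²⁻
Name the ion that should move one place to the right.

Check each adjacent pair. Sc³⁺ and Ti⁴⁺ are reversed: they are isoelectronic (18 e⁻) and Ti has more protons than Sc (22 vs 21), making Ti⁴⁺ smaller. No other neighbouring pair contradicts the periodic trends, so Sc³⁺ is the ion listed too early.

Sc³⁺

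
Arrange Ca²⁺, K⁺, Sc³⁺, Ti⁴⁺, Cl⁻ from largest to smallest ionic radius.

Cl⁻ > K⁺ > Ca²⁺ > Sc³⁺ > Ti⁴⁺

These species are isoelectronic with 18 electrons. The only difference is the number of protons: Ti⁴⁺ (Z=22), Sc³⁺ (Z=21), Ca²⁺ (Z=20), K⁺ (Z=19), Cl⁻ (Z=17). The strongest nuclear pull (Ti⁴⁺) gives the smallest ion.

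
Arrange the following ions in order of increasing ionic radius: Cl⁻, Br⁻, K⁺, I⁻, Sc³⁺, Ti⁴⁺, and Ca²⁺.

Ti⁴⁺ < Sc³⁺ < Ca²⁺ < K⁺ < Cl⁻ < Br⁻ < I⁻

Work out protons and electrons: Ti⁴⁺ has 18 e⁻ (Z=22), Sc³⁺ has 18 e⁻ (Z=21), Ca²⁺ has 18 e⁻ (Z=20), K⁺ has 18 e⁻ (Z=19), Cl⁻ has 18 e⁻ (Z=17), Br⁻ has 36 e⁻ (Z=35), I⁻ has 54 e⁻ (Z=53). Ti⁴⁺ < Sc³⁺ (both 18 e⁻, Z=22>21); Sc³⁺ < Ca²⁺ (isoelectronic, higher Z=21 is smaller); Ca²⁺ < K⁺ (both 18 e⁻, Z=20>19); K⁺ < Cl⁻ (isoelectronic, higher Z=19 is smaller); Cl⁻ < Br⁻ (same group, 1 shell fewer); Br⁻ < I⁻ (same group, 1 shell fewer).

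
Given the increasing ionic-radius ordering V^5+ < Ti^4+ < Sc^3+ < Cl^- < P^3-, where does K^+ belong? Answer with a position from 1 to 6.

Each ion has 18 electrons. The ranking follows nuclear charge in reverse — greater Z gives a smaller radius. V^5+ (Z=23), Ti^4+ (Z=22), Sc^3+ (Z=21), K^+ (Z=19), Cl^- (Z=17), P^3- (Z=15).
Merged order: V^5+ < Ti^4+ < Sc^3+ < K^+ < Cl^- < P^3- — K^+ is number 4.

4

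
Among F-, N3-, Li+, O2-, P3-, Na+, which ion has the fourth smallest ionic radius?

O2-

Electron counts and nuclear charges: Li+ has 2 e⁻ (Z=3), Na+ has 10 e⁻ (Z=11), F- has 10 e⁻ (Z=9), O2- has 10 e⁻ (Z=8), N3- has 10 e⁻ (Z=7), P3- has 18 e⁻ (Z=15). Li+ < Na+ (same group, 1 shell fewer); Na+ < F- (isoelectronic, higher Z=11 is smaller); F- < O2- (isoelectronic, higher Z=9 is smaller); O2- < N3- (both 10 e⁻, Z=8>7); N3- < P3- (same group, period 2 vs 3).
Ordering: Li+ < Na+ < F- < O2- < N3- < P3-. The fourth smallest is O2-.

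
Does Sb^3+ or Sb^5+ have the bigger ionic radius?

Sb^3+

For a single element, ionic radius drops as positive charge rises — Sb^5+ < Sb^3+.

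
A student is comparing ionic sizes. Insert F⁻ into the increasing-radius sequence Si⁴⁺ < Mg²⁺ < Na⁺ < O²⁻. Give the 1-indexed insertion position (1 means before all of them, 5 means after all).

4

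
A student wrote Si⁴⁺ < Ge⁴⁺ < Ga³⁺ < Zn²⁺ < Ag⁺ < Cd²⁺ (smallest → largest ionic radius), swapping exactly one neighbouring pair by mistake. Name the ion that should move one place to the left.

Compare adjacent ions: Cd²⁺ and Ag⁺ share 46 electrons; the higher nuclear charge on Cd (Z=48) contracts it more, so Cd²⁺ < Ag⁺ — yet in this increasing list Ag⁺ sits before Cd²⁺. Nothing else is reversed, so Cd²⁺ should move one place to the left.

Cd²⁺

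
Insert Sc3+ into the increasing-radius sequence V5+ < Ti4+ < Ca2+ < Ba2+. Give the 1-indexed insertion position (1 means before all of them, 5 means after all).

3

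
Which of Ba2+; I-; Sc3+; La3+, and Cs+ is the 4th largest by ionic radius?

La3+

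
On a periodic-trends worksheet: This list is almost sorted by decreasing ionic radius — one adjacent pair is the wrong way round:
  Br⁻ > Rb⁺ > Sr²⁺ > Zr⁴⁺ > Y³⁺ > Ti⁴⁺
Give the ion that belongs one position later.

The pair Zr⁴⁺, Y³⁺ is the wrong way round — Zr⁴⁺ and Y³⁺ share 36 electrons; the higher nuclear charge on Zr (Z=40) contracts it more, so Zr⁴⁺ < Y³⁺. All other adjacent pairs agree with periodic trends, so Zr⁴⁺ is the misplaced ion.

Zr⁴⁺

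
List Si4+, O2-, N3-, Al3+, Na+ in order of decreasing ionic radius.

N3- > O2- > Na+ > Al3+ > Si4+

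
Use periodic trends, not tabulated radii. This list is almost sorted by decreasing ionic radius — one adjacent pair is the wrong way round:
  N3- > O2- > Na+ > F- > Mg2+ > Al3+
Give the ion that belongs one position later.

Na+

Compare adjacent ions: Na+ and F- share 10 electrons; the higher nuclear charge on Na (Z=11) contracts it more, so Na+ < F- — yet in this decreasing list Na+ sits before F-. Nothing else is reversed, so Na+ should move one place to the right.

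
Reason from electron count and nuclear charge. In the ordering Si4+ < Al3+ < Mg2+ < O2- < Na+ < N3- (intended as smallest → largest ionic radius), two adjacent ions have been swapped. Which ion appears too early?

Scanning neighbour by neighbour, only O2-/Na+ violates a trend: they are isoelectronic (10 e⁻) and Na has more protons than O (11 vs 8), making Na+ smaller. That makes O2- the one sitting a position early relative to where it belongs.

O2-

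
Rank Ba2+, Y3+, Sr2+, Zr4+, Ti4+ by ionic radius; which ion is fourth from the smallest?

First list Z and electron count for each: Ti4+ (Z=22, 18 e⁻), Zr4+ (Z=40, 36 e⁻), Y3+ (Z=39, 36 e⁻), Sr2+ (Z=38, 36 e⁻), Ba2+ (Z=56, 54 e⁻). Ti4+ < Zr4+ (same group, 1 shell fewer); Zr4+ < Y3+ (both 36 e⁻, Z=40>39); Y3+ < Sr2+ (isoelectronic, higher Z=39 is smaller); Sr2+ < Ba2+ (same group, period 5 vs 6).
Full ascending order: Ti4+ < Zr4+ < Y3+ < Sr2+ < Ba2+. Counting from the smallest, position 4 is Sr2+.

Sr2+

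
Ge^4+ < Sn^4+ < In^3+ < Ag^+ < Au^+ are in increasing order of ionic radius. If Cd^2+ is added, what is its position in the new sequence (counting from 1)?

Work out protons and electrons: Ge^4+ (Z=32, 28 e⁻), Sn^4+ (Z=50, 46 e⁻), In^3+ (Z=49, 46 e⁻), Cd^2+ (Z=48, 46 e⁻), Ag^+ (Z=47, 46 e⁻), Au^+ (Z=79, 78 e⁻). Ge^4+ < Sn^4+ (same group, 1 shell fewer); Sn^4+ < In^3+ (both 46 e⁻, Z=50>49); In^3+ < Cd^2+ (isoelectronic, higher Z=49 is smaller); Cd^2+ < Ag^+ (isoelectronic, higher Z=48 is smaller); Ag^+ < Au^+ (same group, 1 shell fewer).
The complete sequence is Ge^4+ < Sn^4+ < In^3+ < Cd^2+ < Ag^+ < Au^+. Cd^2+ sits at position 4.

4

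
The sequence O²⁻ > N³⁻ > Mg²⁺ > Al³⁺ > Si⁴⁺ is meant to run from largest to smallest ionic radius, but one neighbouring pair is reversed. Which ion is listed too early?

The pair O²⁻, N³⁻ is the wrong way round — O²⁻ and N³⁻ share 10 electrons; the higher nuclear charge on O (Z=8) contracts it more, so O²⁻ < N³⁻. All other adjacent pairs agree with periodic trends, so O²⁻ is the misplaced ion.

O²⁻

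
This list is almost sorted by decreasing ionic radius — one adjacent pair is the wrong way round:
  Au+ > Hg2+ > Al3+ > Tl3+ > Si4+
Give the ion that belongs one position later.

Al3+

The pair Al3+, Tl3+ is the wrong way round — both in group 13 with the same charge; Al3+ (period 3) has the smaller radius. All other adjacent pairs agree with periodic trends, so Al3+ is the misplaced ion.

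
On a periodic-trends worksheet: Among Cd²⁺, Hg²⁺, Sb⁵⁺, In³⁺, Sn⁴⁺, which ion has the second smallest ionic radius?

Work out protons and electrons: Sb⁵⁺: 46 e⁻, Z=51, Sn⁴⁺: 46 e⁻, Z=50, In³⁺: 46 e⁻, Z=49, Cd²⁺: 46 e⁻, Z=48, Hg²⁺: 78 e⁻, Z=80. Sb⁵⁺ < Sn⁴⁺ (both 46 e⁻, Z=51>50); Sn⁴⁺ < In³⁺ (both 46 e⁻, Z=50>49); In³⁺ < Cd²⁺ (isoelectronic, higher Z=49 is smaller); Cd²⁺ < Hg²⁺ (same group, period 5 vs 6).
That gives Sb⁵⁺ < Sn⁴⁺ < In³⁺ < Cd²⁺ < Hg²⁺. From the smallest end, number 2 is Sn⁴⁺.

Sn⁴⁺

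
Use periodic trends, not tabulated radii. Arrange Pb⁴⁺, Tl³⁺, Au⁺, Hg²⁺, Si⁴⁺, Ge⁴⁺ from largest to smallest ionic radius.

Si⁴⁺ (Z=14, 10 e⁻), Ge⁴⁺ (Z=32, 28 e⁻), Pb⁴⁺ (Z=82, 78 e⁻), Tl³⁺ (Z=81, 78 e⁻), Hg²⁺ (Z=80, 78 e⁻), Au⁺ (Z=79, 78 e⁻). Si⁴⁺ < Ge⁴⁺ (same group, 1 shell fewer); Ge⁴⁺ < Pb⁴⁺ (same group, 2 shells fewer); Pb⁴⁺ < Tl³⁺ (isoelectronic, higher Z=82 is smaller); Tl³⁺ < Hg²⁺ (isoelectronic, higher Z=81 is smaller); Hg²⁺ < Au⁺ (both 78 e⁻, Z=80>79).

Au⁺ > Hg²⁺ > Tl³⁺ > Pb⁴⁺ > Ge⁴⁺ > Si⁴⁺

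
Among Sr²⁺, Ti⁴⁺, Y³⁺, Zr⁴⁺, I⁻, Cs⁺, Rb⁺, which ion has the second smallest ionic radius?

Zr⁴⁺

First list Z and electron count for each: Ti⁴⁺: 18 e⁻, Z=22, Zr⁴⁺: 36 e⁻, Z=40, Y³⁺: 36 e⁻, Z=39, Sr²⁺: 36 e⁻, Z=38, Rb⁺: 36 e⁻, Z=37, Cs⁺: 54 e⁻, Z=55, I⁻: 54 e⁻, Z=53. Ti⁴⁺ < Zr⁴⁺ (same group, 1 shell fewer); Zr⁴⁺ < Y³⁺ (both 36 e⁻, Z=40>39); Y³⁺ < Sr²⁺ (isoelectronic, higher Z=39 is smaller); Sr²⁺ < Rb⁺ (both 36 e⁻, Z=38>37); Rb⁺ < Cs⁺ (same group, period 5 vs 6); Cs⁺ < I⁻ (both 54 e⁻, Z=55>53).
Full ascending order: Ti⁴⁺ < Zr⁴⁺ < Y³⁺ < Sr²⁺ < Rb⁺ < Cs⁺ < I⁻. Counting from the smallest, position 2 is Zr⁴⁺.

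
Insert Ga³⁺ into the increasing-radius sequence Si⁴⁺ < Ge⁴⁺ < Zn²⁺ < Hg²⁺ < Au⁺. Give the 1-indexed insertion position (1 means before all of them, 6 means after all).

3

Tabulating Z and e⁻: Si⁴⁺: 10 e⁻, Z=14, Ge⁴⁺: 28 e⁻, Z=32, Ga³⁺: 28 e⁻, Z=31, Zn²⁺: 28 e⁻, Z=30, Hg²⁺: 78 e⁻, Z=80, Au⁺: 78 e⁻, Z=79. Si⁴⁺ < Ge⁴⁺ (same group, 1 shell fewer); Ge⁴⁺ < Ga³⁺ (isoelectronic, higher Z=32 is smaller); Ga³⁺ < Zn²⁺ (isoelectronic, higher Z=31 is smaller); Zn²⁺ < Hg²⁺ (same group, 2 shells fewer); Hg²⁺ < Au⁺ (isoelectronic, higher Z=80 is smaller).
Putting Ga³⁺ in gives Si⁴⁺ < Ge⁴⁺ < Ga³⁺ < Zn²⁺ < Hg²⁺ < Au⁺; it lands at slot 3.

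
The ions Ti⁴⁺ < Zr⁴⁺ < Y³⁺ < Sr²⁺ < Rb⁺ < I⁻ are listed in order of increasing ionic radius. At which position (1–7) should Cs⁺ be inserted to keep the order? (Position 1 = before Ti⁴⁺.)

6

Electron counts and nuclear charges: Ti⁴⁺ (Z=22, 18 e⁻), Zr⁴⁺ (Z=40, 36 e⁻), Y³⁺ (Z=39, 36 e⁻), Sr²⁺ (Z=38, 36 e⁻), Rb⁺ (Z=37, 36 e⁻), Cs⁺ (Z=55, 54 e⁻), I⁻ (Z=53, 54 e⁻). Ti⁴⁺ < Zr⁴⁺ (same group, period 4 vs 5); Zr⁴⁺ < Y³⁺ (both 36 e⁻, Z=40>39); Y³⁺ < Sr²⁺ (isoelectronic, higher Z=39 is smaller); Sr²⁺ < Rb⁺ (isoelectronic, higher Z=38 is smaller); Rb⁺ < Cs⁺ (same group, period 5 vs 6); Cs⁺ < I⁻ (isoelectronic, higher Z=55 is smaller).
With Cs⁺ included the full order is Ti⁴⁺ < Zr⁴⁺ < Y³⁺ < Sr²⁺ < Rb⁺ < Cs⁺ < I⁻, so it takes position 6.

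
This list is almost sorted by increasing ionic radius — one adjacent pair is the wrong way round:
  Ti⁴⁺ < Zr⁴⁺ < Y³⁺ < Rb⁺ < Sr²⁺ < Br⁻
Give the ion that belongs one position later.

Rb⁺

Scanning neighbour by neighbour, only Rb⁺/Sr²⁺ violates a trend: they are isoelectronic (36 e⁻) and Sr has more protons than Rb (38 vs 37), making Sr²⁺ smaller. That makes Rb⁺ the one sitting a position early relative to where it belongs.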